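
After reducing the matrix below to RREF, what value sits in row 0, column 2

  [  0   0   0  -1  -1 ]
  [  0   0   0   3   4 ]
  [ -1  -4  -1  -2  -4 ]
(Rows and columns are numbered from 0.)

1

R1 <-> R3
  [ -1  -4  -1  -2  -4 ]
  [  0   0   0   3   4 ]
  [  0   0   0  -1  -1 ]
R1 := -1·R1
  [ 1  4  1   2   4 ]
  [ 0  0  0   3   4 ]
  [ 0  0  0  -1  -1 ]
R2 := 1/3·R2
  [ 1  4  1   2    4 ]
  [ 0  0  0   1  4/3 ]
  [ 0  0  0  -1   -1 ]
R3 := R3 + R2
  [ 1  4  1  2    4 ]
  [ 0  0  0  1  4/3 ]
  [ 0  0  0  0  1/3 ]
R3 := 3·R3
  [ 1  4  1  2    4 ]
  [ 0  0  0  1  4/3 ]
  [ 0  0  0  0    1 ]
R2 := R2 − 4/3·R3
  [ 1  4  1  2  4 ]
  [ 0  0  0  1  0 ]
  [ 0  0  0  0  1 ]
R1 := R1 − 4·R3
  [ 1  4  1  2  0 ]
  [ 0  0  0  1  0 ]
  [ 0  0  0  0  1 ]
R1 := R1 − 2·R2
  [ 1  4  1  0  0 ]
  [ 0  0  0  1  0 ]
  [ 0  0  0  0  1 ]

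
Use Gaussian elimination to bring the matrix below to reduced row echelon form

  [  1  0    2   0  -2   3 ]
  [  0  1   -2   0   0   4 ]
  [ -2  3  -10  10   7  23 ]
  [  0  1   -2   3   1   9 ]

[[1, 0, 2, 0, 0, 1], [0, 1, -2, 0, 0, 4], [0, 0, 0, 1, 0, 2], [0, 0, 0, 0, 1, -1]]

r3 := r3 + 2·r1
  [ 1  0   2   0  -2   3 ]
  [ 0  1  -2   0   0   4 ]
  [ 0  3  -6  10   3  29 ]
  [ 0  1  -2   3   1   9 ]
r3 := r3 − 3·r2
  [ 1  0   2   0  -2   3 ]
  [ 0  1  -2   0   0   4 ]
  [ 0  0   0  10   3  17 ]
  [ 0  1  -2   3   1   9 ]
r4 := r4 − r2
  [ 1  0   2   0  -2   3 ]
  [ 0  1  -2   0   0   4 ]
  [ 0  0   0  10   3  17 ]
  [ 0  0   0   3   1   5 ]
r3 := 1/10·r3
  [ 1  0   2  0    -2      3 ]
  [ 0  1  -2  0     0      4 ]
  [ 0  0   0  1  3/10  17/10 ]
  [ 0  0   0  3     1      5 ]
r4 := r4 − 3·r3
  [ 1  0   2  0    -2      3 ]
  [ 0  1  -2  0     0      4 ]
  [ 0  0   0  1  3/10  17/10 ]
  [ 0  0   0  0  1/10  -1/10 ]
r4 := 10·r4
  [ 1  0   2  0    -2      3 ]
  [ 0  1  -2  0     0      4 ]
  [ 0  0   0  1  3/10  17/10 ]
  [ 0  0   0  0     1     -1 ]
r3 := r3 − 3/10·r4
  [ 1  0   2  0  -2   3 ]
  [ 0  1  -2  0   0   4 ]
  [ 0  0   0  1   0   2 ]
  [ 0  0   0  0   1  -1 ]
r1 := r1 + 2·r4
  [ 1  0   2  0  0   1 ]
  [ 0  1  -2  0  0   4 ]
  [ 0  0   0  1  0   2 ]
  [ 0  0   0  0  1  -1 ]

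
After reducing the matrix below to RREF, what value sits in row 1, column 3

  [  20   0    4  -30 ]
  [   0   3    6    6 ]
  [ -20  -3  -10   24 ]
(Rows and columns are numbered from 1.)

Multiply ρ1 by 1/20.
  [   1   0  1/5  -3/2 ]
  [   0   3    6     6 ]
  [ -20  -3  -10    24 ]
Add 20 times ρ1 to ρ3.
  [ 1   0  1/5  -3/2 ]
  [ 0   3    6     6 ]
  [ 0  -3   -6    -6 ]
Multiply ρ2 by 1/3.
  [ 1   0  1/5  -3/2 ]
  [ 0   1    2     2 ]
  [ 0  -3   -6    -6 ]
Add 3 times ρ2 to ρ3.
  [ 1  0  1/5  -3/2 ]
  [ 0  1    2     2 ]
  [ 0  0    0     0 ]

1/5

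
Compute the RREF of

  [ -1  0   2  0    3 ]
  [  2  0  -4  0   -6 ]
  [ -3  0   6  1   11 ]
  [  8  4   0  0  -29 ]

[[1, 0, -2, 0, -3], [0, 1, 4, 0, -5/4], [0, 0, 0, 1, 2], [0, 0, 0, 0, 0]]

ρ1 → -1·ρ1
  [  1  0  -2  0   -3 ]
  [  2  0  -4  0   -6 ]
  [ -3  0   6  1   11 ]
  [  8  4   0  0  -29 ]
ρ2 → ρ2 − 2·ρ1
  [  1  0  -2  0   -3 ]
  [  0  0   0  0    0 ]
  [ -3  0   6  1   11 ]
  [  8  4   0  0  -29 ]
ρ3 → ρ3 + 3·ρ1
  [ 1  0  -2  0   -3 ]
  [ 0  0   0  0    0 ]
  [ 0  0   0  1    2 ]
  [ 8  4   0  0  -29 ]
ρ4 → ρ4 − 8·ρ1
  [ 1  0  -2  0  -3 ]
  [ 0  0   0  0   0 ]
  [ 0  0   0  1   2 ]
  [ 0  4  16  0  -5 ]
ρ2 ↔ ρ4
  [ 1  0  -2  0  -3 ]
  [ 0  4  16  0  -5 ]
  [ 0  0   0  1   2 ]
  [ 0  0   0  0   0 ]
ρ2 → 1/4·ρ2
  [ 1  0  -2  0    -3 ]
  [ 0  1   4  0  -5/4 ]
  [ 0  0   0  1     2 ]
  [ 0  0   0  0     0 ]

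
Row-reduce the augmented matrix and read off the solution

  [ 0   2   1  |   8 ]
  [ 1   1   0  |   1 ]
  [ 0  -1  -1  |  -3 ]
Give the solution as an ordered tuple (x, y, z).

Swap r1 and r2.
  [ 1   1   0  |   1 ]
  [ 0   2   1  |   8 ]
  [ 0  -1  -1  |  -3 ]
Multiply r2 by 1/2.
  [ 1   1    0  |   1 ]
  [ 0   1  1/2  |   4 ]
  [ 0  -1   -1  |  -3 ]
Add r2 to r3.
  [ 1  1     0  |  1 ]
  [ 0  1   1/2  |  4 ]
  [ 0  0  -1/2  |  1 ]
Multiply r3 by -2.
  [ 1  1    0  |   1 ]
  [ 0  1  1/2  |   4 ]
  [ 0  0    1  |  -2 ]
Subtract 1/2 times r3 from r2.
  [ 1  1  0  |   1 ]
  [ 0  1  0  |   5 ]
  [ 0  0  1  |  -2 ]
Subtract r2 from r1.
  [ 1  0  0  |  -4 ]
  [ 0  1  0  |   5 ]
  [ 0  0  1  |  -2 ]
Reading off the last column: x = -4, y = 5, z = -2.

(-4, 5, -2)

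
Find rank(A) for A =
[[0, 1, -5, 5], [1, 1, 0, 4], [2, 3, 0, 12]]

r1 ↔ r2
  [ 1  1   0   4 ]
  [ 0  1  -5   5 ]
  [ 2  3   0  12 ]
r3 → r3 − 2·r1
  [ 1  1   0  4 ]
  [ 0  1  -5  5 ]
  [ 0  1   0  4 ]
r3 → r3 − r2
  [ 1  1   0   4 ]
  [ 0  1  -5   5 ]
  [ 0  0   5  -1 ]
r3 → 1/5·r3
  [ 1  1   0     4 ]
  [ 0  1  -5     5 ]
  [ 0  0   1  -1/5 ]
r2 → r2 + 5·r3
  [ 1  1  0     4 ]
  [ 0  1  0     4 ]
  [ 0  0  1  -1/5 ]
r1 → r1 − r2
  [ 1  0  0     0 ]
  [ 0  1  0     4 ]
  [ 0  0  1  -1/5 ]
The reduced form has 3 nonzero rows.

rank = 3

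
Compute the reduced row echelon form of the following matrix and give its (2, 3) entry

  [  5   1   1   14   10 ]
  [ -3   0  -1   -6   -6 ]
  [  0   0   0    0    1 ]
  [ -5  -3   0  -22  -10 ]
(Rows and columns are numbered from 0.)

0

Multiply ρ1 by 1/5.
Add 3 times ρ1 to ρ2.
Add 5 times ρ1 to ρ4.
Multiply ρ2 by 5/3.
Add 2 times ρ2 to ρ4.
Swap ρ3 and ρ4.
Multiply ρ3 by -3.
Subtract 2 times ρ4 from ρ1.
Add 2/3 times ρ3 to ρ2.
Subtract 1/5 times ρ3 from ρ1.
Subtract 1/5 times ρ2 from ρ1.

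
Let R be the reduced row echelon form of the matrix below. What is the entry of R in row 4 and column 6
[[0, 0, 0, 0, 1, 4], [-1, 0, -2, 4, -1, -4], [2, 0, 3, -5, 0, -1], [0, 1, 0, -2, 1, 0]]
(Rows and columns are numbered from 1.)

4

R1 <=> R2
R1 := -1·R1
R3 := R3 − 2·R1
R2 <=> R4
R3 := -1·R3
R3 := R3 − 2·R4
R2 := R2 − R4
R1 := R1 − R4
R1 := R1 − 2·R3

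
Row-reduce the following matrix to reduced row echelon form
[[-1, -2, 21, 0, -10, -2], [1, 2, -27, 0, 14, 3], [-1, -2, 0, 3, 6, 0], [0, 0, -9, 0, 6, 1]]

[[1, 2, 0, 0, -4, 0], [0, 0, 1, 0, -2/3, 0], [0, 0, 0, 1, 2/3, 0], [0, 0, 0, 0, 0, 1]]

ρ1 -> -1·ρ1
  [  1   2  -21  0  10  2 ]
  [  1   2  -27  0  14  3 ]
  [ -1  -2    0  3   6  0 ]
  [  0   0   -9  0   6  1 ]
ρ2 -> ρ2 − ρ1
  [  1   2  -21  0  10  2 ]
  [  0   0   -6  0   4  1 ]
  [ -1  -2    0  3   6  0 ]
  [  0   0   -9  0   6  1 ]
ρ3 -> ρ3 + ρ1
  [ 1  2  -21  0  10  2 ]
  [ 0  0   -6  0   4  1 ]
  [ 0  0  -21  3  16  2 ]
  [ 0  0   -9  0   6  1 ]
ρ2 -> -1/6·ρ2
  [ 1  2  -21  0    10     2 ]
  [ 0  0    1  0  -2/3  -1/6 ]
  [ 0  0  -21  3    16     2 ]
  [ 0  0   -9  0     6     1 ]
ρ3 -> ρ3 + 21·ρ2
  [ 1  2  -21  0    10     2 ]
  [ 0  0    1  0  -2/3  -1/6 ]
  [ 0  0    0  3     2  -3/2 ]
  [ 0  0   -9  0     6     1 ]
ρ4 -> ρ4 + 9·ρ2
  [ 1  2  -21  0    10     2 ]
  [ 0  0    1  0  -2/3  -1/6 ]
  [ 0  0    0  3     2  -3/2 ]
  [ 0  0    0  0     0  -1/2 ]
ρ3 -> 1/3·ρ3
  [ 1  2  -21  0    10     2 ]
  [ 0  0    1  0  -2/3  -1/6 ]
  [ 0  0    0  1   2/3  -1/2 ]
  [ 0  0    0  0     0  -1/2 ]
ρ4 -> -2·ρ4
  [ 1  2  -21  0    10     2 ]
  [ 0  0    1  0  -2/3  -1/6 ]
  [ 0  0    0  1   2/3  -1/2 ]
  [ 0  0    0  0     0     1 ]
ρ3 -> ρ3 + 1/2·ρ4
  [ 1  2  -21  0    10     2 ]
  [ 0  0    1  0  -2/3  -1/6 ]
  [ 0  0    0  1   2/3     0 ]
  [ 0  0    0  0     0     1 ]
ρ2 -> ρ2 + 1/6·ρ4
  [ 1  2  -21  0    10  2 ]
  [ 0  0    1  0  -2/3  0 ]
  [ 0  0    0  1   2/3  0 ]
  [ 0  0    0  0     0  1 ]
ρ1 -> ρ1 − 2·ρ4
  [ 1  2  -21  0    10  0 ]
  [ 0  0    1  0  -2/3  0 ]
  [ 0  0    0  1   2/3  0 ]
  [ 0  0    0  0     0  1 ]
ρ1 -> ρ1 + 21·ρ2
  [ 1  2  0  0    -4  0 ]
  [ 0  0  1  0  -2/3  0 ]
  [ 0  0  0  1   2/3  0 ]
  [ 0  0  0  0     0  1 ]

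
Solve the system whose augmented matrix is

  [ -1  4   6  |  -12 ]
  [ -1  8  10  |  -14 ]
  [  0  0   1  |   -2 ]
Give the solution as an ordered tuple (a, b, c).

(6, 3/2, -2)

ρ1 -> -1·ρ1
ρ2 -> ρ2 + ρ1
ρ2 -> 1/4·ρ2
ρ2 -> ρ2 − ρ3
ρ1 -> ρ1 + 6·ρ3
ρ1 -> ρ1 + 4·ρ2
Reading off the last column: a = 6, b = 3/2, c = -2.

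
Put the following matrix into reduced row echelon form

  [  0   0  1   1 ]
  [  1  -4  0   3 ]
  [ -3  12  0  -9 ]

Swap R1 and R2.
Add 3 times R1 to R3.

[[1, -4, 0, 3], [0, 0, 1, 1], [0, 0, 0, 0]]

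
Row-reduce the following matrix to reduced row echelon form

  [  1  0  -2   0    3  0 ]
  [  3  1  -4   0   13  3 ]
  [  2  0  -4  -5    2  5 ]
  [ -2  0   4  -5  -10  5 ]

[[1, 0, -2, 0, 3, 0], [0, 1, 2, 0, 4, 3], [0, 0, 0, 1, 4/5, -1], [0, 0, 0, 0, 0, 0]]

Subtract 3 times R1 from R2.
  [  1  0  -2   0    3  0 ]
  [  0  1   2   0    4  3 ]
  [  2  0  -4  -5    2  5 ]
  [ -2  0   4  -5  -10  5 ]
Subtract 2 times R1 from R3.
  [  1  0  -2   0    3  0 ]
  [  0  1   2   0    4  3 ]
  [  0  0   0  -5   -4  5 ]
  [ -2  0   4  -5  -10  5 ]
Add 2 times R1 to R4.
  [ 1  0  -2   0   3  0 ]
  [ 0  1   2   0   4  3 ]
  [ 0  0   0  -5  -4  5 ]
  [ 0  0   0  -5  -4  5 ]
Multiply R3 by -1/5.
  [ 1  0  -2   0    3   0 ]
  [ 0  1   2   0    4   3 ]
  [ 0  0   0   1  4/5  -1 ]
  [ 0  0   0  -5   -4   5 ]
Add 5 times R3 to R4.
  [ 1  0  -2  0    3   0 ]
  [ 0  1   2  0    4   3 ]
  [ 0  0   0  1  4/5  -1 ]
  [ 0  0   0  0    0   0 ]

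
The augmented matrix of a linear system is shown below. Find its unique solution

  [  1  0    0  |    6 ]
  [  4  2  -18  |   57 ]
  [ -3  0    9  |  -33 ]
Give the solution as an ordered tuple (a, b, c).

Subtract 4 times r1 from r2.
  [  1  0    0  |    6 ]
  [  0  2  -18  |   33 ]
  [ -3  0    9  |  -33 ]
Add 3 times r1 to r3.
  [ 1  0    0  |    6 ]
  [ 0  2  -18  |   33 ]
  [ 0  0    9  |  -15 ]
Multiply r2 by 1/2.
  [ 1  0   0  |     6 ]
  [ 0  1  -9  |  33/2 ]
  [ 0  0   9  |   -15 ]
Multiply r3 by 1/9.
  [ 1  0   0  |     6 ]
  [ 0  1  -9  |  33/2 ]
  [ 0  0   1  |  -5/3 ]
Add 9 times r3 to r2.
  [ 1  0  0  |     6 ]
  [ 0  1  0  |   3/2 ]
  [ 0  0  1  |  -5/3 ]
Reading off the last column: a = 6, b = 3/2, c = -5/3.

(6, 3/2, -5/3)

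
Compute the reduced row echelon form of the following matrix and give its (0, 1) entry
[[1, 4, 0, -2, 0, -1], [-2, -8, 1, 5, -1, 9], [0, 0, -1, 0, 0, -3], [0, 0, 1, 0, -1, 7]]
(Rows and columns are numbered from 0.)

4

r2 -> r2 + 2·r1
  [ 1  4   0  -2   0  -1 ]
  [ 0  0   1   1  -1   7 ]
  [ 0  0  -1   0   0  -3 ]
  [ 0  0   1   0  -1   7 ]
r3 -> r3 + r2
  [ 1  4  0  -2   0  -1 ]
  [ 0  0  1   1  -1   7 ]
  [ 0  0  0   1  -1   4 ]
  [ 0  0  1   0  -1   7 ]
r4 -> r4 − r2
  [ 1  4  0  -2   0  -1 ]
  [ 0  0  1   1  -1   7 ]
  [ 0  0  0   1  -1   4 ]
  [ 0  0  0  -1   0   0 ]
r4 -> r4 + r3
  [ 1  4  0  -2   0  -1 ]
  [ 0  0  1   1  -1   7 ]
  [ 0  0  0   1  -1   4 ]
  [ 0  0  0   0  -1   4 ]
r4 -> -1·r4
  [ 1  4  0  -2   0  -1 ]
  [ 0  0  1   1  -1   7 ]
  [ 0  0  0   1  -1   4 ]
  [ 0  0  0   0   1  -4 ]
r3 -> r3 + r4
  [ 1  4  0  -2   0  -1 ]
  [ 0  0  1   1  -1   7 ]
  [ 0  0  0   1   0   0 ]
  [ 0  0  0   0   1  -4 ]
r2 -> r2 + r4
  [ 1  4  0  -2  0  -1 ]
  [ 0  0  1   1  0   3 ]
  [ 0  0  0   1  0   0 ]
  [ 0  0  0   0  1  -4 ]
r2 -> r2 − r3
  [ 1  4  0  -2  0  -1 ]
  [ 0  0  1   0  0   3 ]
  [ 0  0  0   1  0   0 ]
  [ 0  0  0   0  1  -4 ]
r1 -> r1 + 2·r3
  [ 1  4  0  0  0  -1 ]
  [ 0  0  1  0  0   3 ]
  [ 0  0  0  1  0   0 ]
  [ 0  0  0  0  1  -4 ]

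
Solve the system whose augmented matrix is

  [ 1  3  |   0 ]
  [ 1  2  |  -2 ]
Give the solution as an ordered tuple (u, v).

(-6, 2)

R2 -> R2 − R1
R2 -> -1·R2
R1 -> R1 − 3·R2
Reading off the last column: u = -6, v = 2.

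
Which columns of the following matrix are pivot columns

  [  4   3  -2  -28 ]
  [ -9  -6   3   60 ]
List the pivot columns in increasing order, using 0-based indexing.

r1 -> 1/4·r1
r2 -> r2 + 9·r1
r2 -> 4/3·r2
r1 -> r1 − 3/4·r2
Pivot columns are the columns containing a leading 1.

0, 1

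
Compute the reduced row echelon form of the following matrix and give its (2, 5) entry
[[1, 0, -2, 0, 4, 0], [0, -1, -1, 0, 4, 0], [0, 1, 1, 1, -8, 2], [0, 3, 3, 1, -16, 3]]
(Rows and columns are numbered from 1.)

-4

r2 → -1·r2
  [ 1  0  -2  0    4  0 ]
  [ 0  1   1  0   -4  0 ]
  [ 0  1   1  1   -8  2 ]
  [ 0  3   3  1  -16  3 ]
r3 → r3 − r2
  [ 1  0  -2  0    4  0 ]
  [ 0  1   1  0   -4  0 ]
  [ 0  0   0  1   -4  2 ]
  [ 0  3   3  1  -16  3 ]
r4 → r4 − 3·r2
  [ 1  0  -2  0   4  0 ]
  [ 0  1   1  0  -4  0 ]
  [ 0  0   0  1  -4  2 ]
  [ 0  0   0  1  -4  3 ]
r4 → r4 − r3
  [ 1  0  -2  0   4  0 ]
  [ 0  1   1  0  -4  0 ]
  [ 0  0   0  1  -4  2 ]
  [ 0  0   0  0   0  1 ]
r3 → r3 − 2·r4
  [ 1  0  -2  0   4  0 ]
  [ 0  1   1  0  -4  0 ]
  [ 0  0   0  1  -4  0 ]
  [ 0  0   0  0   0  1 ]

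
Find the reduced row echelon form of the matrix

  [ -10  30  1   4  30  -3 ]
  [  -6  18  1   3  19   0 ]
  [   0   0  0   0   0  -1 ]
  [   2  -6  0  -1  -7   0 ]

r1 ← -1/10·r1
  [  1  -3  -1/10  -2/5  -3  3/10 ]
  [ -6  18      1     3  19     0 ]
  [  0   0      0     0   0    -1 ]
  [  2  -6      0    -1  -7     0 ]
r2 ← r2 + 6·r1
  [ 1  -3  -1/10  -2/5  -3  3/10 ]
  [ 0   0    2/5   3/5   1   9/5 ]
  [ 0   0      0     0   0    -1 ]
  [ 2  -6      0    -1  -7     0 ]
r4 ← r4 − 2·r1
  [ 1  -3  -1/10  -2/5  -3  3/10 ]
  [ 0   0    2/5   3/5   1   9/5 ]
  [ 0   0      0     0   0    -1 ]
  [ 0   0    1/5  -1/5  -1  -3/5 ]
r2 ← 5/2·r2
  [ 1  -3  -1/10  -2/5   -3  3/10 ]
  [ 0   0      1   3/2  5/2   9/2 ]
  [ 0   0      0     0    0    -1 ]
  [ 0   0    1/5  -1/5   -1  -3/5 ]
r4 ← r4 − 1/5·r2
  [ 1  -3  -1/10  -2/5    -3  3/10 ]
  [ 0   0      1   3/2   5/2   9/2 ]
  [ 0   0      0     0     0    -1 ]
  [ 0   0      0  -1/2  -3/2  -3/2 ]
r3 ↔ r4
  [ 1  -3  -1/10  -2/5    -3  3/10 ]
  [ 0   0      1   3/2   5/2   9/2 ]
  [ 0   0      0  -1/2  -3/2  -3/2 ]
  [ 0   0      0     0     0    -1 ]
r3 ← -2·r3
  [ 1  -3  -1/10  -2/5   -3  3/10 ]
  [ 0   0      1   3/2  5/2   9/2 ]
  [ 0   0      0     1    3     3 ]
  [ 0   0      0     0    0    -1 ]
r4 ← -1·r4
  [ 1  -3  -1/10  -2/5   -3  3/10 ]
  [ 0   0      1   3/2  5/2   9/2 ]
  [ 0   0      0     1    3     3 ]
  [ 0   0      0     0    0     1 ]
r3 ← r3 − 3·r4
  [ 1  -3  -1/10  -2/5   -3  3/10 ]
  [ 0   0      1   3/2  5/2   9/2 ]
  [ 0   0      0     1    3     0 ]
  [ 0   0      0     0    0     1 ]
r2 ← r2 − 9/2·r4
  [ 1  -3  -1/10  -2/5   -3  3/10 ]
  [ 0   0      1   3/2  5/2     0 ]
  [ 0   0      0     1    3     0 ]
  [ 0   0      0     0    0     1 ]
r1 ← r1 − 3/10·r4
  [ 1  -3  -1/10  -2/5   -3  0 ]
  [ 0   0      1   3/2  5/2  0 ]
  [ 0   0      0     1    3  0 ]
  [ 0   0      0     0    0  1 ]
r2 ← r2 − 3/2·r3
  [ 1  -3  -1/10  -2/5  -3  0 ]
  [ 0   0      1     0  -2  0 ]
  [ 0   0      0     1   3  0 ]
  [ 0   0      0     0   0  1 ]
r1 ← r1 + 2/5·r3
  [ 1  -3  -1/10  0  -9/5  0 ]
  [ 0   0      1  0    -2  0 ]
  [ 0   0      0  1     3  0 ]
  [ 0   0      0  0     0  1 ]
r1 ← r1 + 1/10·r2
  [ 1  -3  0  0  -2  0 ]
  [ 0   0  1  0  -2  0 ]
  [ 0   0  0  1   3  0 ]
  [ 0   0  0  0   0  1 ]

[[1, -3, 0, 0, -2, 0], [0, 0, 1, 0, -2, 0], [0, 0, 0, 1, 3, 0], [0, 0, 0, 0, 0, 1]]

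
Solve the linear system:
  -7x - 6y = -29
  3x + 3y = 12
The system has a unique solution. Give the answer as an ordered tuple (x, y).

(5, -1)

Form the augmented matrix and row-reduce:
  [ -7  -6  |  -29 ]
  [  3   3  |   12 ]
Multiply R1 by -1/7.
  [ 1  6/7  |  29/7 ]
  [ 3    3  |    12 ]
Subtract 3 times R1 from R2.
  [ 1  6/7  |  29/7 ]
  [ 0  3/7  |  -3/7 ]
Multiply R2 by 7/3.
  [ 1  6/7  |  29/7 ]
  [ 0    1  |    -1 ]
Subtract 6/7 times R2 from R1.
  [ 1  0  |   5 ]
  [ 0  1  |  -1 ]
Reading off the last column: x = 5, y = -1.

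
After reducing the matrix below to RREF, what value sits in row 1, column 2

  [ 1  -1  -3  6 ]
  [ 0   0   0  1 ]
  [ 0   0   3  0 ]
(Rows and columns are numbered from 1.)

-1

R2 <-> R3
R2 → 1/3·R2
R1 → R1 − 6·R3
R1 → R1 + 3·R2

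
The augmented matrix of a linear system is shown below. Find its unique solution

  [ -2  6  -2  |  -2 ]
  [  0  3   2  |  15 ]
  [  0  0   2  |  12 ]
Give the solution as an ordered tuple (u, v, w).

(-2, 1, 6)

Multiply R1 by -1/2.
  [ 1  -3  1  |   1 ]
  [ 0   3  2  |  15 ]
  [ 0   0  2  |  12 ]
Multiply R2 by 1/3.
  [ 1  -3    1  |   1 ]
  [ 0   1  2/3  |   5 ]
  [ 0   0    2  |  12 ]
Multiply R3 by 1/2.
  [ 1  -3    1  |  1 ]
  [ 0   1  2/3  |  5 ]
  [ 0   0    1  |  6 ]
Subtract 2/3 times R3 from R2.
  [ 1  -3  1  |  1 ]
  [ 0   1  0  |  1 ]
  [ 0   0  1  |  6 ]
Subtract R3 from R1.
  [ 1  -3  0  |  -5 ]
  [ 0   1  0  |   1 ]
  [ 0   0  1  |   6 ]
Add 3 times R2 to R1.
  [ 1  0  0  |  -2 ]
  [ 0  1  0  |   1 ]
  [ 0  0  1  |   6 ]
Reading off the last column: u = -2, v = 1, w = 6.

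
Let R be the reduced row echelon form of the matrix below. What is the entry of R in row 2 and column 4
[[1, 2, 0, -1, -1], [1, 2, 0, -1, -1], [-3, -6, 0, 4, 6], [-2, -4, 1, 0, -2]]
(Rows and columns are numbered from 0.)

3

Subtract r1 from r2.
  [  1   2  0  -1  -1 ]
  [  0   0  0   0   0 ]
  [ -3  -6  0   4   6 ]
  [ -2  -4  1   0  -2 ]
Add 3 times r1 to r3.
  [  1   2  0  -1  -1 ]
  [  0   0  0   0   0 ]
  [  0   0  0   1   3 ]
  [ -2  -4  1   0  -2 ]
Add 2 times r1 to r4.
  [ 1  2  0  -1  -1 ]
  [ 0  0  0   0   0 ]
  [ 0  0  0   1   3 ]
  [ 0  0  1  -2  -4 ]
Swap r2 and r4.
  [ 1  2  0  -1  -1 ]
  [ 0  0  1  -2  -4 ]
  [ 0  0  0   1   3 ]
  [ 0  0  0   0   0 ]
Add 2 times r3 to r2.
  [ 1  2  0  -1  -1 ]
  [ 0  0  1   0   2 ]
  [ 0  0  0   1   3 ]
  [ 0  0  0   0   0 ]
Add r3 to r1.
  [ 1  2  0  0  2 ]
  [ 0  0  1  0  2 ]
  [ 0  0  0  1  3 ]
  [ 0  0  0  0  0 ]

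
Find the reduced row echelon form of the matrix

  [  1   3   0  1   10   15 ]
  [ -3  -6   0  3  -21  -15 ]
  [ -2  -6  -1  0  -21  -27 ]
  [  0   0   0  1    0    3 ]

[[1, 0, 0, 0, 1, 0], [0, 1, 0, 0, 3, 4], [0, 0, 1, 0, 1, 3], [0, 0, 0, 1, 0, 3]]

R2 → R2 + 3·R1
  [  1   3   0  1   10   15 ]
  [  0   3   0  6    9   30 ]
  [ -2  -6  -1  0  -21  -27 ]
  [  0   0   0  1    0    3 ]
R3 → R3 + 2·R1
  [ 1  3   0  1  10  15 ]
  [ 0  3   0  6   9  30 ]
  [ 0  0  -1  2  -1   3 ]
  [ 0  0   0  1   0   3 ]
R2 → 1/3·R2
  [ 1  3   0  1  10  15 ]
  [ 0  1   0  2   3  10 ]
  [ 0  0  -1  2  -1   3 ]
  [ 0  0   0  1   0   3 ]
R3 → -1·R3
  [ 1  3  0   1  10  15 ]
  [ 0  1  0   2   3  10 ]
  [ 0  0  1  -2   1  -3 ]
  [ 0  0  0   1   0   3 ]
R3 → R3 + 2·R4
  [ 1  3  0  1  10  15 ]
  [ 0  1  0  2   3  10 ]
  [ 0  0  1  0   1   3 ]
  [ 0  0  0  1   0   3 ]
R2 → R2 − 2·R4
  [ 1  3  0  1  10  15 ]
  [ 0  1  0  0   3   4 ]
  [ 0  0  1  0   1   3 ]
  [ 0  0  0  1   0   3 ]
R1 → R1 − R4
  [ 1  3  0  0  10  12 ]
  [ 0  1  0  0   3   4 ]
  [ 0  0  1  0   1   3 ]
  [ 0  0  0  1   0   3 ]
R1 → R1 − 3·R2
  [ 1  0  0  0  1  0 ]
  [ 0  1  0  0  3  4 ]
  [ 0  0  1  0  1  3 ]
  [ 0  0  0  1  0  3 ]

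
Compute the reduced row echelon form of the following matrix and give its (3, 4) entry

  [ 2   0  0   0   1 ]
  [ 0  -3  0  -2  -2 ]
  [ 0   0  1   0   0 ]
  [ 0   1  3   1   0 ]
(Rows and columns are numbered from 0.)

-2

Multiply R1 by 1/2.
  [ 1   0  0   0  1/2 ]
  [ 0  -3  0  -2   -2 ]
  [ 0   0  1   0    0 ]
  [ 0   1  3   1    0 ]
Multiply R2 by -1/3.
  [ 1  0  0    0  1/2 ]
  [ 0  1  0  2/3  2/3 ]
  [ 0  0  1    0    0 ]
  [ 0  1  3    1    0 ]
Subtract R2 from R4.
  [ 1  0  0    0   1/2 ]
  [ 0  1  0  2/3   2/3 ]
  [ 0  0  1    0     0 ]
  [ 0  0  3  1/3  -2/3 ]
Subtract 3 times R3 from R4.
  [ 1  0  0    0   1/2 ]
  [ 0  1  0  2/3   2/3 ]
  [ 0  0  1    0     0 ]
  [ 0  0  0  1/3  -2/3 ]
Multiply R4 by 3.
  [ 1  0  0    0  1/2 ]
  [ 0  1  0  2/3  2/3 ]
  [ 0  0  1    0    0 ]
  [ 0  0  0    1   -2 ]
Subtract 2/3 times R4 from R2.
  [ 1  0  0  0  1/2 ]
  [ 0  1  0  0    2 ]
  [ 0  0  1  0    0 ]
  [ 0  0  0  1   -2 ]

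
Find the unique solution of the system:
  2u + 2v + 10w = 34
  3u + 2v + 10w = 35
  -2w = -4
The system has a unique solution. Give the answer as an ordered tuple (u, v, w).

(1, 6, 2)

Form the augmented matrix and row-reduce:
  [ 2  2  10  |  34 ]
  [ 3  2  10  |  35 ]
  [ 0  0  -2  |  -4 ]
R1 ← 1/2·R1
  [ 1  1   5  |  17 ]
  [ 3  2  10  |  35 ]
  [ 0  0  -2  |  -4 ]
R2 ← R2 − 3·R1
  [ 1   1   5  |   17 ]
  [ 0  -1  -5  |  -16 ]
  [ 0   0  -2  |   -4 ]
R2 ← -1·R2
  [ 1  1   5  |  17 ]
  [ 0  1   5  |  16 ]
  [ 0  0  -2  |  -4 ]
R3 ← -1/2·R3
  [ 1  1  5  |  17 ]
  [ 0  1  5  |  16 ]
  [ 0  0  1  |   2 ]
R2 ← R2 − 5·R3
  [ 1  1  5  |  17 ]
  [ 0  1  0  |   6 ]
  [ 0  0  1  |   2 ]
R1 ← R1 − 5·R3
  [ 1  1  0  |  7 ]
  [ 0  1  0  |  6 ]
  [ 0  0  1  |  2 ]
R1 ← R1 − R2
  [ 1  0  0  |  1 ]
  [ 0  1  0  |  6 ]
  [ 0  0  1  |  2 ]
Reading off the last column: u = 1, v = 6, w = 2.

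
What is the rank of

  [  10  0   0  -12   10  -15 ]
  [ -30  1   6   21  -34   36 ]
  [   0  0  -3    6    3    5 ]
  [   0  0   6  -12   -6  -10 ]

Multiply r1 by 1/10.
  [   1  0   0  -6/5    1  -3/2 ]
  [ -30  1   6    21  -34    36 ]
  [   0  0  -3     6    3     5 ]
  [   0  0   6   -12   -6   -10 ]
Add 30 times r1 to r2.
  [ 1  0   0  -6/5   1  -3/2 ]
  [ 0  1   6   -15  -4    -9 ]
  [ 0  0  -3     6   3     5 ]
  [ 0  0   6   -12  -6   -10 ]
Multiply r3 by -1/3.
  [ 1  0  0  -6/5   1  -3/2 ]
  [ 0  1  6   -15  -4    -9 ]
  [ 0  0  1    -2  -1  -5/3 ]
  [ 0  0  6   -12  -6   -10 ]
Subtract 6 times r3 from r4.
  [ 1  0  0  -6/5   1  -3/2 ]
  [ 0  1  6   -15  -4    -9 ]
  [ 0  0  1    -2  -1  -5/3 ]
  [ 0  0  0     0   0     0 ]
Subtract 6 times r3 from r2.
  [ 1  0  0  -6/5   1  -3/2 ]
  [ 0  1  0    -3   2     1 ]
  [ 0  0  1    -2  -1  -5/3 ]
  [ 0  0  0     0   0     0 ]
The reduced form has 3 nonzero rows.

rank = 3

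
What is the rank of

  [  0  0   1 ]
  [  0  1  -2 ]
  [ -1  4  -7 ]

Swap r1 and r3.
  [ -1  4  -7 ]
  [  0  1  -2 ]
  [  0  0   1 ]
Multiply r1 by -1.
  [ 1  -4   7 ]
  [ 0   1  -2 ]
  [ 0   0   1 ]
Add 2 times r3 to r2.
  [ 1  -4  7 ]
  [ 0   1  0 ]
  [ 0   0  1 ]
Subtract 7 times r3 from r1.
  [ 1  -4  0 ]
  [ 0   1  0 ]
  [ 0   0  1 ]
Add 4 times r2 to r1.
  [ 1  0  0 ]
  [ 0  1  0 ]
  [ 0  0  1 ]
The reduced form has 3 nonzero rows.

rank = 3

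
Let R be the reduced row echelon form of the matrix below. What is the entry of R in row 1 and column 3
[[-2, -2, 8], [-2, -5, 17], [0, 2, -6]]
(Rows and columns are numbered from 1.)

-1

Multiply R1 by -1/2.
  [  1   1  -4 ]
  [ -2  -5  17 ]
  [  0   2  -6 ]
Add 2 times R1 to R2.
  [ 1   1  -4 ]
  [ 0  -3   9 ]
  [ 0   2  -6 ]
Multiply R2 by -1/3.
  [ 1  1  -4 ]
  [ 0  1  -3 ]
  [ 0  2  -6 ]
Subtract 2 times R2 from R3.
  [ 1  1  -4 ]
  [ 0  1  -3 ]
  [ 0  0   0 ]
Subtract R2 from R1.
  [ 1  0  -1 ]
  [ 0  1  -3 ]
  [ 0  0   0 ]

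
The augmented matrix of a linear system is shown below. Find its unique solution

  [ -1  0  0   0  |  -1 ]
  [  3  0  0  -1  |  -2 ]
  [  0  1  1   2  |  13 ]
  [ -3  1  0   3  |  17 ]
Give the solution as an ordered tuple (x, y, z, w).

Multiply R1 by -1.
  [  1  0  0   0  |   1 ]
  [  3  0  0  -1  |  -2 ]
  [  0  1  1   2  |  13 ]
  [ -3  1  0   3  |  17 ]
Subtract 3 times R1 from R2.
  [  1  0  0   0  |   1 ]
  [  0  0  0  -1  |  -5 ]
  [  0  1  1   2  |  13 ]
  [ -3  1  0   3  |  17 ]
Add 3 times R1 to R4.
  [ 1  0  0   0  |   1 ]
  [ 0  0  0  -1  |  -5 ]
  [ 0  1  1   2  |  13 ]
  [ 0  1  0   3  |  20 ]
Swap R2 and R3.
  [ 1  0  0   0  |   1 ]
  [ 0  1  1   2  |  13 ]
  [ 0  0  0  -1  |  -5 ]
  [ 0  1  0   3  |  20 ]
Subtract R2 from R4.
  [ 1  0   0   0  |   1 ]
  [ 0  1   1   2  |  13 ]
  [ 0  0   0  -1  |  -5 ]
  [ 0  0  -1   1  |   7 ]
Swap R3 and R4.
  [ 1  0   0   0  |   1 ]
  [ 0  1   1   2  |  13 ]
  [ 0  0  -1   1  |   7 ]
  [ 0  0   0  -1  |  -5 ]
Multiply R3 by -1.
  [ 1  0  0   0  |   1 ]
  [ 0  1  1   2  |  13 ]
  [ 0  0  1  -1  |  -7 ]
  [ 0  0  0  -1  |  -5 ]
Multiply R4 by -1.
  [ 1  0  0   0  |   1 ]
  [ 0  1  1   2  |  13 ]
  [ 0  0  1  -1  |  -7 ]
  [ 0  0  0   1  |   5 ]
Add R4 to R3.
  [ 1  0  0  0  |   1 ]
  [ 0  1  1  2  |  13 ]
  [ 0  0  1  0  |  -2 ]
  [ 0  0  0  1  |   5 ]
Subtract 2 times R4 from R2.
  [ 1  0  0  0  |   1 ]
  [ 0  1  1  0  |   3 ]
  [ 0  0  1  0  |  -2 ]
  [ 0  0  0  1  |   5 ]
Subtract R3 from R2.
  [ 1  0  0  0  |   1 ]
  [ 0  1  0  0  |   5 ]
  [ 0  0  1  0  |  -2 ]
  [ 0  0  0  1  |   5 ]
Reading off the last column: x = 1, y = 5, z = -2, w = 5.

(1, 5, -2, 5)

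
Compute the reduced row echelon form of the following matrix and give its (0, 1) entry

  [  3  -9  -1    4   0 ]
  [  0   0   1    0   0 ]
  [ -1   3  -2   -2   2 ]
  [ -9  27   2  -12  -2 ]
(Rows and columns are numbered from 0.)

Multiply ρ1 by 1/3.
  [  1  -3  -1/3  4/3   0 ]
  [  0   0     1    0   0 ]
  [ -1   3    -2   -2   2 ]
  [ -9  27     2  -12  -2 ]
Add ρ1 to ρ3.
  [  1  -3  -1/3   4/3   0 ]
  [  0   0     1     0   0 ]
  [  0   0  -7/3  -2/3   2 ]
  [ -9  27     2   -12  -2 ]
Add 9 times ρ1 to ρ4.
  [ 1  -3  -1/3   4/3   0 ]
  [ 0   0     1     0   0 ]
  [ 0   0  -7/3  -2/3   2 ]
  [ 0   0    -1     0  -2 ]
Add 7/3 times ρ2 to ρ3.
  [ 1  -3  -1/3   4/3   0 ]
  [ 0   0     1     0   0 ]
  [ 0   0     0  -2/3   2 ]
  [ 0   0    -1     0  -2 ]
Add ρ2 to ρ4.
  [ 1  -3  -1/3   4/3   0 ]
  [ 0   0     1     0   0 ]
  [ 0   0     0  -2/3   2 ]
  [ 0   0     0     0  -2 ]
Multiply ρ3 by -3/2.
  [ 1  -3  -1/3  4/3   0 ]
  [ 0   0     1    0   0 ]
  [ 0   0     0    1  -3 ]
  [ 0   0     0    0  -2 ]
Multiply ρ4 by -1/2.
  [ 1  -3  -1/3  4/3   0 ]
  [ 0   0     1    0   0 ]
  [ 0   0     0    1  -3 ]
  [ 0   0     0    0   1 ]
Add 3 times ρ4 to ρ3.
  [ 1  -3  -1/3  4/3  0 ]
  [ 0   0     1    0  0 ]
  [ 0   0     0    1  0 ]
  [ 0   0     0    0  1 ]
Subtract 4/3 times ρ3 from ρ1.
  [ 1  -3  -1/3  0  0 ]
  [ 0   0     1  0  0 ]
  [ 0   0     0  1  0 ]
  [ 0   0     0  0  1 ]
Add 1/3 times ρ2 to ρ1.
  [ 1  -3  0  0  0 ]
  [ 0   0  1  0  0 ]
  [ 0   0  0  1  0 ]
  [ 0   0  0  0  1 ]

-3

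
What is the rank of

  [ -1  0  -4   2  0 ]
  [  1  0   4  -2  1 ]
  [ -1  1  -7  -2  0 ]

R1 ← -1·R1
  [  1  0   4  -2  0 ]
  [  1  0   4  -2  1 ]
  [ -1  1  -7  -2  0 ]
R2 ← R2 − R1
  [  1  0   4  -2  0 ]
  [  0  0   0   0  1 ]
  [ -1  1  -7  -2  0 ]
R3 ← R3 + R1
  [ 1  0   4  -2  0 ]
  [ 0  0   0   0  1 ]
  [ 0  1  -3  -4  0 ]
R2 <=> R3
  [ 1  0   4  -2  0 ]
  [ 0  1  -3  -4  0 ]
  [ 0  0   0   0  1 ]
The reduced form has 3 nonzero rows.

rank = 3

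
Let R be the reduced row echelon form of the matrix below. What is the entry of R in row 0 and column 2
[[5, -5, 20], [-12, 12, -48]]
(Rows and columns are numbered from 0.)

r1 -> 1/5·r1
  [   1  -1    4 ]
  [ -12  12  -48 ]
r2 -> r2 + 12·r1
  [ 1  -1  4 ]
  [ 0   0  0 ]

4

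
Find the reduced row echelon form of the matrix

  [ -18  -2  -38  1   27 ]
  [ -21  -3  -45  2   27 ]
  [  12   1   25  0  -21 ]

R1 ← -1/18·R1
  [   1  1/9  19/9  -1/18  -3/2 ]
  [ -21   -3   -45      2    27 ]
  [  12    1    25      0   -21 ]
R2 ← R2 + 21·R1
  [  1   1/9  19/9  -1/18  -3/2 ]
  [  0  -2/3  -2/3    5/6  -9/2 ]
  [ 12     1    25      0   -21 ]
R3 ← R3 − 12·R1
  [ 1   1/9  19/9  -1/18  -3/2 ]
  [ 0  -2/3  -2/3    5/6  -9/2 ]
  [ 0  -1/3  -1/3    2/3    -3 ]
R2 ← -3/2·R2
  [ 1   1/9  19/9  -1/18  -3/2 ]
  [ 0     1     1   -5/4  27/4 ]
  [ 0  -1/3  -1/3    2/3    -3 ]
R3 ← R3 + 1/3·R2
  [ 1  1/9  19/9  -1/18  -3/2 ]
  [ 0    1     1   -5/4  27/4 ]
  [ 0    0     0    1/4  -3/4 ]
R3 ← 4·R3
  [ 1  1/9  19/9  -1/18  -3/2 ]
  [ 0    1     1   -5/4  27/4 ]
  [ 0    0     0      1    -3 ]
R2 ← R2 + 5/4·R3
  [ 1  1/9  19/9  -1/18  -3/2 ]
  [ 0    1     1      0     3 ]
  [ 0    0     0      1    -3 ]
R1 ← R1 + 1/18·R3
  [ 1  1/9  19/9  0  -5/3 ]
  [ 0    1     1  0     3 ]
  [ 0    0     0  1    -3 ]
R1 ← R1 − 1/9·R2
  [ 1  0  2  0  -2 ]
  [ 0  1  1  0   3 ]
  [ 0  0  0  1  -3 ]

[[1, 0, 2, 0, -2], [0, 1, 1, 0, 3], [0, 0, 0, 1, -3]]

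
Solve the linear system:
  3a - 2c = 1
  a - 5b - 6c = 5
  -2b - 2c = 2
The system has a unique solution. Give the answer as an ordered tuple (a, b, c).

Form the augmented matrix and row-reduce:
  [ 3   0  -2  |  1 ]
  [ 1  -5  -6  |  5 ]
  [ 0  -2  -2  |  2 ]
r1 := 1/3·r1
  [ 1   0  -2/3  |  1/3 ]
  [ 1  -5    -6  |    5 ]
  [ 0  -2    -2  |    2 ]
r2 := r2 − r1
  [ 1   0   -2/3  |   1/3 ]
  [ 0  -5  -16/3  |  14/3 ]
  [ 0  -2     -2  |     2 ]
r2 := -1/5·r2
  [ 1   0   -2/3  |     1/3 ]
  [ 0   1  16/15  |  -14/15 ]
  [ 0  -2     -2  |       2 ]
r3 := r3 + 2·r2
  [ 1  0   -2/3  |     1/3 ]
  [ 0  1  16/15  |  -14/15 ]
  [ 0  0   2/15  |    2/15 ]
r3 := 15/2·r3
  [ 1  0   -2/3  |     1/3 ]
  [ 0  1  16/15  |  -14/15 ]
  [ 0  0      1  |       1 ]
r2 := r2 − 16/15·r3
  [ 1  0  -2/3  |  1/3 ]
  [ 0  1     0  |   -2 ]
  [ 0  0     1  |    1 ]
r1 := r1 + 2/3·r3
  [ 1  0  0  |   1 ]
  [ 0  1  0  |  -2 ]
  [ 0  0  1  |   1 ]
Reading off the last column: a = 1, b = -2, c = 1.

(1, -2, 1)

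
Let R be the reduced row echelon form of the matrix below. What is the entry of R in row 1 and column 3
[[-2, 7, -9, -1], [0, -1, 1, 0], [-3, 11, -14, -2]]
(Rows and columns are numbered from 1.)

1

R1 → -1/2·R1
R3 → R3 + 3·R1
R2 → -1·R2
R3 → R3 − 1/2·R2
R3 → -2·R3
R1 → R1 − 1/2·R3
R1 → R1 + 7/2·R2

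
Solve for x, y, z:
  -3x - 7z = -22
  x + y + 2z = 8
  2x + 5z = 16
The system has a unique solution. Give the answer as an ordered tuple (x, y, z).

(-2, 2, 4)

Form the augmented matrix and row-reduce:
  [ -3  0  -7  |  -22 ]
  [  1  1   2  |    8 ]
  [  2  0   5  |   16 ]
ρ1 → -1/3·ρ1
  [ 1  0  7/3  |  22/3 ]
  [ 1  1    2  |     8 ]
  [ 2  0    5  |    16 ]
ρ2 → ρ2 − ρ1
  [ 1  0   7/3  |  22/3 ]
  [ 0  1  -1/3  |   2/3 ]
  [ 2  0     5  |    16 ]
ρ3 → ρ3 − 2·ρ1
  [ 1  0   7/3  |  22/3 ]
  [ 0  1  -1/3  |   2/3 ]
  [ 0  0   1/3  |   4/3 ]
ρ3 → 3·ρ3
  [ 1  0   7/3  |  22/3 ]
  [ 0  1  -1/3  |   2/3 ]
  [ 0  0     1  |     4 ]
ρ2 → ρ2 + 1/3·ρ3
  [ 1  0  7/3  |  22/3 ]
  [ 0  1    0  |     2 ]
  [ 0  0    1  |     4 ]
ρ1 → ρ1 − 7/3·ρ3
  [ 1  0  0  |  -2 ]
  [ 0  1  0  |   2 ]
  [ 0  0  1  |   4 ]
Reading off the last column: x = -2, y = 2, z = 4.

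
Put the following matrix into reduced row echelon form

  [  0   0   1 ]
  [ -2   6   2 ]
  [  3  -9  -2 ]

Swap R1 and R2.
  [ -2   6   2 ]
  [  0   0   1 ]
  [  3  -9  -2 ]
Multiply R1 by -1/2.
  [ 1  -3  -1 ]
  [ 0   0   1 ]
  [ 3  -9  -2 ]
Subtract 3 times R1 from R3.
  [ 1  -3  -1 ]
  [ 0   0   1 ]
  [ 0   0   1 ]
Subtract R2 from R3.
  [ 1  -3  -1 ]
  [ 0   0   1 ]
  [ 0   0   0 ]
Add R2 to R1.
  [ 1  -3  0 ]
  [ 0   0  1 ]
  [ 0   0  0 ]

[[1, -3, 0], [0, 0, 1], [0, 0, 0]]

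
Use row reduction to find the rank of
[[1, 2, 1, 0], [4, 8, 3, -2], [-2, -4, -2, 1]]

rank = 3

ρ2 → ρ2 − 4·ρ1
  [  1   2   1   0 ]
  [  0   0  -1  -2 ]
  [ -2  -4  -2   1 ]
ρ3 → ρ3 + 2·ρ1
  [ 1  2   1   0 ]
  [ 0  0  -1  -2 ]
  [ 0  0   0   1 ]
ρ2 → -1·ρ2
  [ 1  2  1  0 ]
  [ 0  0  1  2 ]
  [ 0  0  0  1 ]
ρ2 → ρ2 − 2·ρ3
  [ 1  2  1  0 ]
  [ 0  0  1  0 ]
  [ 0  0  0  1 ]
ρ1 → ρ1 − ρ2
  [ 1  2  0  0 ]
  [ 0  0  1  0 ]
  [ 0  0  0  1 ]
The reduced form has 3 nonzero rows.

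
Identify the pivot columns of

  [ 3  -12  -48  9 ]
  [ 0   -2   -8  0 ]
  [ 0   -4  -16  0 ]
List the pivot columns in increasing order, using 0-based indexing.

0, 1

Multiply R1 by 1/3.
Multiply R2 by -1/2.
Add 4 times R2 to R3.
Add 4 times R2 to R1.
Pivot columns are the columns containing a leading 1.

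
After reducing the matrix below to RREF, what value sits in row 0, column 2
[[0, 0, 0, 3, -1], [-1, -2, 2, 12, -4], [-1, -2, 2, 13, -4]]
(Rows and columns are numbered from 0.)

-2

r1 <-> r2
  [ -1  -2  2  12  -4 ]
  [  0   0  0   3  -1 ]
  [ -1  -2  2  13  -4 ]
r1 := -1·r1
  [  1   2  -2  -12   4 ]
  [  0   0   0    3  -1 ]
  [ -1  -2   2   13  -4 ]
r3 := r3 + r1
  [ 1  2  -2  -12   4 ]
  [ 0  0   0    3  -1 ]
  [ 0  0   0    1   0 ]
r2 := 1/3·r2
  [ 1  2  -2  -12     4 ]
  [ 0  0   0    1  -1/3 ]
  [ 0  0   0    1     0 ]
r3 := r3 − r2
  [ 1  2  -2  -12     4 ]
  [ 0  0   0    1  -1/3 ]
  [ 0  0   0    0   1/3 ]
r3 := 3·r3
  [ 1  2  -2  -12     4 ]
  [ 0  0   0    1  -1/3 ]
  [ 0  0   0    0     1 ]
r2 := r2 + 1/3·r3
  [ 1  2  -2  -12  4 ]
  [ 0  0   0    1  0 ]
  [ 0  0   0    0  1 ]
r1 := r1 − 4·r3
  [ 1  2  -2  -12  0 ]
  [ 0  0   0    1  0 ]
  [ 0  0   0    0  1 ]
r1 := r1 + 12·r2
  [ 1  2  -2  0  0 ]
  [ 0  0   0  1  0 ]
  [ 0  0   0  0  1 ]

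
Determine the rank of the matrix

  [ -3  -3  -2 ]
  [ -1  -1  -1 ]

R1 -> -1/3·R1
  [  1   1  2/3 ]
  [ -1  -1   -1 ]
R2 -> R2 + R1
  [ 1  1   2/3 ]
  [ 0  0  -1/3 ]
R2 -> -3·R2
  [ 1  1  2/3 ]
  [ 0  0    1 ]
R1 -> R1 − 2/3·R2
  [ 1  1  0 ]
  [ 0  0  1 ]
The reduced form has 2 nonzero rows.

rank = 2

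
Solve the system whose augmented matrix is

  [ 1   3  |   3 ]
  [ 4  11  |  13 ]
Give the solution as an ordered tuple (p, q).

(6, -1)

Subtract 4 times r1 from r2.
  [ 1   3  |  3 ]
  [ 0  -1  |  1 ]
Multiply r2 by -1.
  [ 1  3  |   3 ]
  [ 0  1  |  -1 ]
Subtract 3 times r2 from r1.
  [ 1  0  |   6 ]
  [ 0  1  |  -1 ]
Reading off the last column: p = 6, q = -1.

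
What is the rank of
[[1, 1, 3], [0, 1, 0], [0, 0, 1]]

rank = 3

Subtract 3 times R3 from R1.
  [ 1  1  0 ]
  [ 0  1  0 ]
  [ 0  0  1 ]
Subtract R2 from R1.
  [ 1  0  0 ]
  [ 0  1  0 ]
  [ 0  0  1 ]
The reduced form has 3 nonzero rows.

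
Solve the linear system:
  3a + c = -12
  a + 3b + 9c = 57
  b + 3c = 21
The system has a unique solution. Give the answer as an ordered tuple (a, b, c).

Form the augmented matrix and row-reduce:
  [ 3  0  1  |  -12 ]
  [ 1  3  9  |   57 ]
  [ 0  1  3  |   21 ]
Multiply R1 by 1/3.
  [ 1  0  1/3  |  -4 ]
  [ 1  3    9  |  57 ]
  [ 0  1    3  |  21 ]
Subtract R1 from R2.
  [ 1  0   1/3  |  -4 ]
  [ 0  3  26/3  |  61 ]
  [ 0  1     3  |  21 ]
Multiply R2 by 1/3.
  [ 1  0   1/3  |    -4 ]
  [ 0  1  26/9  |  61/3 ]
  [ 0  1     3  |    21 ]
Subtract R2 from R3.
  [ 1  0   1/3  |    -4 ]
  [ 0  1  26/9  |  61/3 ]
  [ 0  0   1/9  |   2/3 ]
Multiply R3 by 9.
  [ 1  0   1/3  |    -4 ]
  [ 0  1  26/9  |  61/3 ]
  [ 0  0     1  |     6 ]
Subtract 26/9 times R3 from R2.
  [ 1  0  1/3  |  -4 ]
  [ 0  1    0  |   3 ]
  [ 0  0    1  |   6 ]
Subtract 1/3 times R3 from R1.
  [ 1  0  0  |  -6 ]
  [ 0  1  0  |   3 ]
  [ 0  0  1  |   6 ]
Reading off the last column: a = -6, b = 3, c = 6.

(-6, 3, 6)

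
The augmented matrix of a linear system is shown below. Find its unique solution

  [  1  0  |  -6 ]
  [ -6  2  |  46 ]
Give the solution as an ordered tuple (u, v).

(-6, 5)

Add 6 times r1 to r2.
Multiply r2 by 1/2.
Reading off the last column: u = -6, v = 5.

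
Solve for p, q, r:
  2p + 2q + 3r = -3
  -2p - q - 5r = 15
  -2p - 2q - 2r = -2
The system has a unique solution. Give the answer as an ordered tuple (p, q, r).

Form the augmented matrix and row-reduce:
  [  2   2   3  |  -3 ]
  [ -2  -1  -5  |  15 ]
  [ -2  -2  -2  |  -2 ]
R1 -> 1/2·R1
  [  1   1  3/2  |  -3/2 ]
  [ -2  -1   -5  |    15 ]
  [ -2  -2   -2  |    -2 ]
R2 -> R2 + 2·R1
  [  1   1  3/2  |  -3/2 ]
  [  0   1   -2  |    12 ]
  [ -2  -2   -2  |    -2 ]
R3 -> R3 + 2·R1
  [ 1  1  3/2  |  -3/2 ]
  [ 0  1   -2  |    12 ]
  [ 0  0    1  |    -5 ]
R2 -> R2 + 2·R3
  [ 1  1  3/2  |  -3/2 ]
  [ 0  1    0  |     2 ]
  [ 0  0    1  |    -5 ]
R1 -> R1 − 3/2·R3
  [ 1  1  0  |   6 ]
  [ 0  1  0  |   2 ]
  [ 0  0  1  |  -5 ]
R1 -> R1 − R2
  [ 1  0  0  |   4 ]
  [ 0  1  0  |   2 ]
  [ 0  0  1  |  -5 ]
Reading off the last column: p = 4, q = 2, r = -5.

(4, 2, -5)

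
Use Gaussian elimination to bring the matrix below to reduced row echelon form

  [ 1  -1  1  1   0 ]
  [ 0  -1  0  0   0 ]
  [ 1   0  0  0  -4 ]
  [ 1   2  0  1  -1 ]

[[1, 0, 0, 0, -4], [0, 1, 0, 0, 0], [0, 0, 1, 0, 1], [0, 0, 0, 1, 3]]

R3 → R3 − R1
  [ 1  -1   1   1   0 ]
  [ 0  -1   0   0   0 ]
  [ 0   1  -1  -1  -4 ]
  [ 1   2   0   1  -1 ]
R4 → R4 − R1
  [ 1  -1   1   1   0 ]
  [ 0  -1   0   0   0 ]
  [ 0   1  -1  -1  -4 ]
  [ 0   3  -1   0  -1 ]
R2 → -1·R2
  [ 1  -1   1   1   0 ]
  [ 0   1   0   0   0 ]
  [ 0   1  -1  -1  -4 ]
  [ 0   3  -1   0  -1 ]
R3 → R3 − R2
  [ 1  -1   1   1   0 ]
  [ 0   1   0   0   0 ]
  [ 0   0  -1  -1  -4 ]
  [ 0   3  -1   0  -1 ]
R4 → R4 − 3·R2
  [ 1  -1   1   1   0 ]
  [ 0   1   0   0   0 ]
  [ 0   0  -1  -1  -4 ]
  [ 0   0  -1   0  -1 ]
R3 → -1·R3
  [ 1  -1   1  1   0 ]
  [ 0   1   0  0   0 ]
  [ 0   0   1  1   4 ]
  [ 0   0  -1  0  -1 ]
R4 → R4 + R3
  [ 1  -1  1  1  0 ]
  [ 0   1  0  0  0 ]
  [ 0   0  1  1  4 ]
  [ 0   0  0  1  3 ]
R3 → R3 − R4
  [ 1  -1  1  1  0 ]
  [ 0   1  0  0  0 ]
  [ 0   0  1  0  1 ]
  [ 0   0  0  1  3 ]
R1 → R1 − R4
  [ 1  -1  1  0  -3 ]
  [ 0   1  0  0   0 ]
  [ 0   0  1  0   1 ]
  [ 0   0  0  1   3 ]
R1 → R1 − R3
  [ 1  -1  0  0  -4 ]
  [ 0   1  0  0   0 ]
  [ 0   0  1  0   1 ]
  [ 0   0  0  1   3 ]
R1 → R1 + R2
  [ 1  0  0  0  -4 ]
  [ 0  1  0  0   0 ]
  [ 0  0  1  0   1 ]
  [ 0  0  0  1   3 ]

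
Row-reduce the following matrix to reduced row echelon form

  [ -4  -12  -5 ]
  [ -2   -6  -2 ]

ρ1 ← -1/4·ρ1
  [  1   3  5/4 ]
  [ -2  -6   -2 ]
ρ2 ← ρ2 + 2·ρ1
  [ 1  3  5/4 ]
  [ 0  0  1/2 ]
ρ2 ← 2·ρ2
  [ 1  3  5/4 ]
  [ 0  0    1 ]
ρ1 ← ρ1 − 5/4·ρ2
  [ 1  3  0 ]
  [ 0  0  1 ]

[[1, 3, 0], [0, 0, 1]]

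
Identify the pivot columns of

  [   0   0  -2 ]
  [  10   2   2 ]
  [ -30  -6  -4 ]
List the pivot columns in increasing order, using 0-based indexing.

0, 2

ρ1 ↔ ρ2
  [  10   2   2 ]
  [   0   0  -2 ]
  [ -30  -6  -4 ]
ρ1 ← 1/10·ρ1
  [   1  1/5  1/5 ]
  [   0    0   -2 ]
  [ -30   -6   -4 ]
ρ3 ← ρ3 + 30·ρ1
  [ 1  1/5  1/5 ]
  [ 0    0   -2 ]
  [ 0    0    2 ]
ρ2 ← -1/2·ρ2
  [ 1  1/5  1/5 ]
  [ 0    0    1 ]
  [ 0    0    2 ]
ρ3 ← ρ3 − 2·ρ2
  [ 1  1/5  1/5 ]
  [ 0    0    1 ]
  [ 0    0    0 ]
ρ1 ← ρ1 − 1/5·ρ2
  [ 1  1/5  0 ]
  [ 0    0  1 ]
  [ 0    0  0 ]
Pivot columns are the columns containing a leading 1.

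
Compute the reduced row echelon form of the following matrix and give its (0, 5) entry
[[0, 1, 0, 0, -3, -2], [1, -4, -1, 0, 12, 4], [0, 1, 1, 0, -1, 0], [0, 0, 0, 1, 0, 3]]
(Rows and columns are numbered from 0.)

Swap r1 and r2.
  [ 1  -4  -1  0  12   4 ]
  [ 0   1   0  0  -3  -2 ]
  [ 0   1   1  0  -1   0 ]
  [ 0   0   0  1   0   3 ]
Subtract r2 from r3.
  [ 1  -4  -1  0  12   4 ]
  [ 0   1   0  0  -3  -2 ]
  [ 0   0   1  0   2   2 ]
  [ 0   0   0  1   0   3 ]
Add r3 to r1.
  [ 1  -4  0  0  14   6 ]
  [ 0   1  0  0  -3  -2 ]
  [ 0   0  1  0   2   2 ]
  [ 0   0  0  1   0   3 ]
Add 4 times r2 to r1.
  [ 1  0  0  0   2  -2 ]
  [ 0  1  0  0  -3  -2 ]
  [ 0  0  1  0   2   2 ]
  [ 0  0  0  1   0   3 ]

-2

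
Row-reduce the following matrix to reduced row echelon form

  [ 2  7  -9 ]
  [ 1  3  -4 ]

[[1, 0, -1], [0, 1, -1]]

ρ1 -> 1/2·ρ1
  [ 1  7/2  -9/2 ]
  [ 1    3    -4 ]
ρ2 -> ρ2 − ρ1
  [ 1   7/2  -9/2 ]
  [ 0  -1/2   1/2 ]
ρ2 -> -2·ρ2
  [ 1  7/2  -9/2 ]
  [ 0    1    -1 ]
ρ1 -> ρ1 − 7/2·ρ2
  [ 1  0  -1 ]
  [ 0  1  -1 ]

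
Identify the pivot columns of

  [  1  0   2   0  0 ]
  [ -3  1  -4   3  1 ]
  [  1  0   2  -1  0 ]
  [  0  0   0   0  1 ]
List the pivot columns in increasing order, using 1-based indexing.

1, 2, 4, 5

ρ2 := ρ2 + 3·ρ1
  [ 1  0  2   0  0 ]
  [ 0  1  2   3  1 ]
  [ 1  0  2  -1  0 ]
  [ 0  0  0   0  1 ]
ρ3 := ρ3 − ρ1
  [ 1  0  2   0  0 ]
  [ 0  1  2   3  1 ]
  [ 0  0  0  -1  0 ]
  [ 0  0  0   0  1 ]
ρ3 := -1·ρ3
  [ 1  0  2  0  0 ]
  [ 0  1  2  3  1 ]
  [ 0  0  0  1  0 ]
  [ 0  0  0  0  1 ]
ρ2 := ρ2 − ρ4
  [ 1  0  2  0  0 ]
  [ 0  1  2  3  0 ]
  [ 0  0  0  1  0 ]
  [ 0  0  0  0  1 ]
ρ2 := ρ2 − 3·ρ3
  [ 1  0  2  0  0 ]
  [ 0  1  2  0  0 ]
  [ 0  0  0  1  0 ]
  [ 0  0  0  0  1 ]
Pivot columns are the columns containing a leading 1.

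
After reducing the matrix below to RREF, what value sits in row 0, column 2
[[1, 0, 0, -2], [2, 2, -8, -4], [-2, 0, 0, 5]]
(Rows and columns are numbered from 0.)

Subtract 2 times R1 from R2.
  [  1  0   0  -2 ]
  [  0  2  -8   0 ]
  [ -2  0   0   5 ]
Add 2 times R1 to R3.
  [ 1  0   0  -2 ]
  [ 0  2  -8   0 ]
  [ 0  0   0   1 ]
Multiply R2 by 1/2.
  [ 1  0   0  -2 ]
  [ 0  1  -4   0 ]
  [ 0  0   0   1 ]
Add 2 times R3 to R1.
  [ 1  0   0  0 ]
  [ 0  1  -4  0 ]
  [ 0  0   0  1 ]

0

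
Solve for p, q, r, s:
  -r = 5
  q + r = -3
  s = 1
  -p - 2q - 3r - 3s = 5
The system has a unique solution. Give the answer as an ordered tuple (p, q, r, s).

(3, 2, -5, 1)

Form the augmented matrix and row-reduce:
  [  0   0  -1   0  |   5 ]
  [  0   1   1   0  |  -3 ]
  [  0   0   0   1  |   1 ]
  [ -1  -2  -3  -3  |   5 ]
R1 <=> R4
  [ -1  -2  -3  -3  |   5 ]
  [  0   1   1   0  |  -3 ]
  [  0   0   0   1  |   1 ]
  [  0   0  -1   0  |   5 ]
R1 → -1·R1
  [ 1  2   3  3  |  -5 ]
  [ 0  1   1  0  |  -3 ]
  [ 0  0   0  1  |   1 ]
  [ 0  0  -1  0  |   5 ]
R3 <=> R4
  [ 1  2   3  3  |  -5 ]
  [ 0  1   1  0  |  -3 ]
  [ 0  0  -1  0  |   5 ]
  [ 0  0   0  1  |   1 ]
R3 → -1·R3
  [ 1  2  3  3  |  -5 ]
  [ 0  1  1  0  |  -3 ]
  [ 0  0  1  0  |  -5 ]
  [ 0  0  0  1  |   1 ]
R1 → R1 − 3·R4
  [ 1  2  3  0  |  -8 ]
  [ 0  1  1  0  |  -3 ]
  [ 0  0  1  0  |  -5 ]
  [ 0  0  0  1  |   1 ]
R2 → R2 − R3
  [ 1  2  3  0  |  -8 ]
  [ 0  1  0  0  |   2 ]
  [ 0  0  1  0  |  -5 ]
  [ 0  0  0  1  |   1 ]
R1 → R1 − 3·R3
  [ 1  2  0  0  |   7 ]
  [ 0  1  0  0  |   2 ]
  [ 0  0  1  0  |  -5 ]
  [ 0  0  0  1  |   1 ]
R1 → R1 − 2·R2
  [ 1  0  0  0  |   3 ]
  [ 0  1  0  0  |   2 ]
  [ 0  0  1  0  |  -5 ]
  [ 0  0  0  1  |   1 ]
Reading off the last column: p = 3, q = 2, r = -5, s = 1.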